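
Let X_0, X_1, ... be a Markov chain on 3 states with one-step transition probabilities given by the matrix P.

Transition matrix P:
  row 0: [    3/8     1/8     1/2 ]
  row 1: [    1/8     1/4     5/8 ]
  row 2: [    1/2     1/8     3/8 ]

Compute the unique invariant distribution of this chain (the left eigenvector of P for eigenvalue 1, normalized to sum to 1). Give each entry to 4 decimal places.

π = [0.3968, 0.1429, 0.4603]

Balance equations π_j = Σ_i π_i·P[i][j]:
  π_0 = 3/8·π_0 + 1/8·π_1 + 1/2·π_2
  π_1 = 1/8·π_0 + 1/4·π_1 + 1/8·π_2
  normalize: π_0 + π_1 + π_2 = 1
Solving the linear system gives exactly π = [25/63, 1/7, 29/63].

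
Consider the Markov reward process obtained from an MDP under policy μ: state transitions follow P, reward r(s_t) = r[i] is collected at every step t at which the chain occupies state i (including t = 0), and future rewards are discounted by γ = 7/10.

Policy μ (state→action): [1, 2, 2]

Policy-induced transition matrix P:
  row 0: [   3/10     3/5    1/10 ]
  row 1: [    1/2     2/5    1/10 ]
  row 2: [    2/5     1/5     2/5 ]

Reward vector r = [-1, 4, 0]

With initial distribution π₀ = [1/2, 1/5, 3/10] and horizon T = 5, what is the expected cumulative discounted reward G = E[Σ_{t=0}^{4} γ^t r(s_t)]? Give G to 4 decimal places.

G = 2.7435

t=0: π = [0.5000, 0.2000, 0.3000], E[r] = 0.3000, γ^t·E[r] = 0.300000, running G = 0.300000
t=1: π = [0.3700, 0.4400, 0.1900], E[r] = 1.3900, γ^t·E[r] = 0.973000, running G = 1.273000
t=2: π = [0.4070, 0.4360, 0.1570], E[r] = 1.3370, γ^t·E[r] = 0.655130, running G = 1.928130
t=3: π = [0.4029, 0.4500, 0.1471], E[r] = 1.3971, γ^t·E[r] = 0.479205, running G = 2.407335
t=4: π = [0.4047, 0.4512, 0.1441], E[r] = 1.3999, γ^t·E[r] = 0.336123, running G = 2.743458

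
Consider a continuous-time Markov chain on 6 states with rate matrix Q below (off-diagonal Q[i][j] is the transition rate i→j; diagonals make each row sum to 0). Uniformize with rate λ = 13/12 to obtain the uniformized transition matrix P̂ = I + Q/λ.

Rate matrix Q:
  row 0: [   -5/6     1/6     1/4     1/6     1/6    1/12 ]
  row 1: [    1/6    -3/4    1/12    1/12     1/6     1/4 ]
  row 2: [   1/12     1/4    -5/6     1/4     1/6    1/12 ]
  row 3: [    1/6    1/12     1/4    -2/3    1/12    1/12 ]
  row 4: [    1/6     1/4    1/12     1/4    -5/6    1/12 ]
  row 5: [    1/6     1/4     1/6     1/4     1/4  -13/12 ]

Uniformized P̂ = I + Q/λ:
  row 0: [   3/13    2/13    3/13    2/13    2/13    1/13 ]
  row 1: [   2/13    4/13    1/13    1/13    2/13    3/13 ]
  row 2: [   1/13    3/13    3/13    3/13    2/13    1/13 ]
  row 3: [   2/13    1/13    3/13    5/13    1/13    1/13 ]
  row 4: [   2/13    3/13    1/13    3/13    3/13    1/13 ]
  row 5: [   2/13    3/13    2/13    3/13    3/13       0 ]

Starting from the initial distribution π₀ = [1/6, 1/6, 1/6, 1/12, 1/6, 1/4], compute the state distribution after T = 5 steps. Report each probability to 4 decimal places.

π = [0.1527, 0.2003, 0.1681, 0.2223, 0.1565, 0.1001]

t=0: π = [0.1667, 0.1667, 0.1667, 0.0833, 0.1667, 0.2500]
t=1: π = [0.1538, 0.2179, 0.1603, 0.2051, 0.1795, 0.0833]
t=2: π = [0.1534, 0.2041, 0.1632, 0.2170, 0.1583, 0.1040]
t=3: π = [0.1531, 0.2013, 0.1670, 0.2209, 0.1573, 0.1003]
t=4: π = [0.1528, 0.2005, 0.1679, 0.2220, 0.1567, 0.1002]
t=5: π = [0.1527, 0.2003, 0.1681, 0.2223, 0.1565, 0.1001]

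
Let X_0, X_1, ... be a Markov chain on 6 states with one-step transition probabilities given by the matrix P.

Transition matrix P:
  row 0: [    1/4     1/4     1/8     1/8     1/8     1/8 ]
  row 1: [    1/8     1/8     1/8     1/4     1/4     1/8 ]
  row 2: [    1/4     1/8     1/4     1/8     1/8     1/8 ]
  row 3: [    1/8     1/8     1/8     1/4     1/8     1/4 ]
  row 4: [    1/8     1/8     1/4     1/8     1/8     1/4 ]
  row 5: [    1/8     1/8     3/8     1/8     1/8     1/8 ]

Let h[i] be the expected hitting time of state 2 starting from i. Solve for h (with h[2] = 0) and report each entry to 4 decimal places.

h = [5.4258, 5.3138, 0.0000, 5.2500, 4.5938, 4.0833]

First-step conditioning: h[2] = 0; for i ≠ 2, h[i] = 1 + Σ_k P[i][k]·h[k].
  h[0] = 1 + 1/4·h[0] + 1/4·h[1] + 1/8·h[3] + 1/8·h[4] + 1/8·h[5]
  h[1] = 1 + 1/8·h[0] + 1/8·h[1] + 1/4·h[3] + 1/4·h[4] + 1/8·h[5]
  h[3] = 1 + 1/8·h[0] + 1/8·h[1] + 1/4·h[3] + 1/8·h[4] + 1/4·h[5]
  h[4] = 1 + 1/8·h[0] + 1/8·h[1] + 1/8·h[3] + 1/8·h[4] + 1/4·h[5]
  h[5] = 1 + 1/8·h[0] + 1/8·h[1] + 1/8·h[3] + 1/8·h[4] + 1/8·h[5]
Solving the 5×5 linear system over states ≠ 2 gives exactly h = [1389/256, 4081/768, 0, 21/4, 147/32, 49/12] (h[2] = 0 is the target).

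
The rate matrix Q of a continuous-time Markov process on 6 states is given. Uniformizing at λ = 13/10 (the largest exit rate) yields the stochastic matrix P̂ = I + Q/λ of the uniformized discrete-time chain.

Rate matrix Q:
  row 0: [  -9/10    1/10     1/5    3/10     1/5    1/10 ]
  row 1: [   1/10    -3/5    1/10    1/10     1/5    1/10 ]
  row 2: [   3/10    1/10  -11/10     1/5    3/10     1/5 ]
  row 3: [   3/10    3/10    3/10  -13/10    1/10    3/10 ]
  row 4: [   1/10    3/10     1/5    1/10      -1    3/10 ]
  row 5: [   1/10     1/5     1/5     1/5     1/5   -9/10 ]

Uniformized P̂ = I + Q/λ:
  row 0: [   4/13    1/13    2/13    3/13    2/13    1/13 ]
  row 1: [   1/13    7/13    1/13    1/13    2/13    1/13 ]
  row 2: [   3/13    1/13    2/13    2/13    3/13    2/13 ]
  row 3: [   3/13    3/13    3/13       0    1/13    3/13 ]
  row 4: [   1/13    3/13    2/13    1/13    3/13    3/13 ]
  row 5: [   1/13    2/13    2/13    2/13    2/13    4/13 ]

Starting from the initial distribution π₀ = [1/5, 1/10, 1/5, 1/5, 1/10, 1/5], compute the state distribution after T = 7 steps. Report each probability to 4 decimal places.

t=0: π = [0.2000, 0.1000, 0.2000, 0.2000, 0.1000, 0.2000]
t=1: π = [0.1846, 0.1846, 0.1615, 0.1231, 0.1615, 0.1846]
t=2: π = [0.1633, 0.2201, 0.1491, 0.1225, 0.1692, 0.1757]
t=3: π = [0.1564, 0.2369, 0.1463, 0.1176, 0.1689, 0.1738]
t=4: π = [0.1536, 0.2437, 0.1447, 0.1166, 0.1690, 0.1724]
t=5: π = [0.1526, 0.2466, 0.1441, 0.1160, 0.1690, 0.1718]
t=6: π = [0.1521, 0.2478, 0.1438, 0.1158, 0.1690, 0.1715]
t=7: π = [0.1520, 0.2483, 0.1437, 0.1157, 0.1690, 0.1714]

π = [0.1520, 0.2483, 0.1437, 0.1157, 0.1690, 0.1714]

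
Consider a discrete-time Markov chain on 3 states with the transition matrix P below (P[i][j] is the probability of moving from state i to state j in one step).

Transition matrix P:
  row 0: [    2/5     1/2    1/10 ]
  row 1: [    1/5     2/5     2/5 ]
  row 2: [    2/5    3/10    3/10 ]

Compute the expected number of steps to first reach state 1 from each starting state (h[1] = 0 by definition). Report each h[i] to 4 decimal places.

h = [2.1053, 0.0000, 2.6316]

First-step conditioning: h[1] = 0; for i ≠ 1, h[i] = 1 + Σ_k P[i][k]·h[k].
  h[0] = 1 + 2/5·h[0] + 1/10·h[2]
  h[2] = 1 + 2/5·h[0] + 3/10·h[2]
Solving the 2×2 linear system over states ≠ 1 gives exactly h = [40/19, 0, 50/19] (h[1] = 0 is the target).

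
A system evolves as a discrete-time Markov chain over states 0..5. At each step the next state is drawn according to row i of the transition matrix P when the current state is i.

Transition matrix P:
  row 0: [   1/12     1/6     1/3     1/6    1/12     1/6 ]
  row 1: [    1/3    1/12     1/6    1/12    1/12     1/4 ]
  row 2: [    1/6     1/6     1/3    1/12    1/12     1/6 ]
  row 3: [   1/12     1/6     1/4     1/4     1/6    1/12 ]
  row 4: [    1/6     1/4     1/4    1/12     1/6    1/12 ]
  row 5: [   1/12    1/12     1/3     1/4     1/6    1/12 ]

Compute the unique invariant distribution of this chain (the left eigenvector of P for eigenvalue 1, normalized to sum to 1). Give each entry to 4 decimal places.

Balance equations π_j = Σ_i π_i·P[i][j]:
  π_0 = 1/12·π_0 + 1/3·π_1 + 1/6·π_2 + 1/12·π_3 + 1/6·π_4 + 1/12·π_5
  π_1 = 1/6·π_0 + 1/12·π_1 + 1/6·π_2 + 1/6·π_3 + 1/4·π_4 + 1/12·π_5
  π_2 = 1/3·π_0 + 1/6·π_1 + 1/3·π_2 + 1/4·π_3 + 1/4·π_4 + 1/3·π_5
  π_3 = 1/6·π_0 + 1/12·π_1 + 1/12·π_2 + 1/4·π_3 + 1/12·π_4 + 1/4·π_5
  π_4 = 1/12·π_0 + 1/12·π_1 + 1/12·π_2 + 1/6·π_3 + 1/6·π_4 + 1/6·π_5
  normalize: π_0 + π_1 + π_2 + π_3 + π_4 + π_5 = 1
Solving the linear system gives exactly π = [38777/250369, 37977/250369, 71664/250369, 36194/250369, 29360/250369, 36397/250369].

π = [0.1549, 0.1517, 0.2862, 0.1446, 0.1173, 0.1454]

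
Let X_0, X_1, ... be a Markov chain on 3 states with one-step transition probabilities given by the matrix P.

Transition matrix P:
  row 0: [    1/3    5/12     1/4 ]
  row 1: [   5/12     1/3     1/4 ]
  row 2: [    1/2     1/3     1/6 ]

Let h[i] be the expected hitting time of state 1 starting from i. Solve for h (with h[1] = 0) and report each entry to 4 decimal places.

h = [2.5161, 0.0000, 2.7097]

First-step conditioning: h[1] = 0; for i ≠ 1, h[i] = 1 + Σ_k P[i][k]·h[k].
  h[0] = 1 + 1/3·h[0] + 1/4·h[2]
  h[2] = 1 + 1/2·h[0] + 1/6·h[2]
Solving the 2×2 linear system over states ≠ 1 gives exactly h = [78/31, 0, 84/31] (h[1] = 0 is the target).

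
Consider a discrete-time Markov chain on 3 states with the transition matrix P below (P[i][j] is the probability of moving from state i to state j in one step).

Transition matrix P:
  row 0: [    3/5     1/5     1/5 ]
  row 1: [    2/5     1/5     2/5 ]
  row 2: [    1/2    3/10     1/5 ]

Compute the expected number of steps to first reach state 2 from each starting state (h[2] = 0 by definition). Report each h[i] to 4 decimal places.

First-step conditioning: h[2] = 0; for i ≠ 2, h[i] = 1 + Σ_k P[i][k]·h[k].
  h[0] = 1 + 3/5·h[0] + 1/5·h[1]
  h[1] = 1 + 2/5·h[0] + 1/5·h[1]
Solving the 2×2 linear system over states ≠ 2 gives exactly h = [25/6, 10/3, 0] (h[2] = 0 is the target).

h = [4.1667, 3.3333, 0.0000]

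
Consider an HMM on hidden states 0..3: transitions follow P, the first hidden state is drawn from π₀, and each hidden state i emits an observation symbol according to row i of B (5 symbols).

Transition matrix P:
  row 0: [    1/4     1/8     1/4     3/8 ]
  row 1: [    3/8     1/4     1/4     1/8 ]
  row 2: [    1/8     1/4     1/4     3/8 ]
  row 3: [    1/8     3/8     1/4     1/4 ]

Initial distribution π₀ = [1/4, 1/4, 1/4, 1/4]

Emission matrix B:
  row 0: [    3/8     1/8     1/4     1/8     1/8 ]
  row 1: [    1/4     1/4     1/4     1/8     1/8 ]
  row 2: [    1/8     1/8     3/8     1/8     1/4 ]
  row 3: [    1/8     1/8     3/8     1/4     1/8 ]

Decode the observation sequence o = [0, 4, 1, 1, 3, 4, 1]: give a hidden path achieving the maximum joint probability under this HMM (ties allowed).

path = [0, 3, 1, 0, 3, 2, 1]

t=0: δ = [9.375e-02, 6.250e-02, 3.125e-02, 3.125e-02]  (obs o_0=0)
t=1: δ = [2.930e-03, 1.953e-03, 5.859e-03, 4.395e-03]  ψ = [0, 1, 0, 0]  (obs o_1=4)
t=2: δ = [9.155e-05, 4.120e-04, 1.831e-04, 2.747e-04]  ψ = [0, 3, 2, 2]  (obs o_2=1)
t=3: δ = [1.931e-05, 2.575e-05, 1.287e-05, 8.583e-06]  ψ = [1, 1, 1, 2]  (obs o_3=1)
t=4: δ = [1.207e-06, 8.047e-07, 8.047e-07, 1.810e-06]  ψ = [1, 1, 1, 0]  (obs o_4=3)
t=5: δ = [3.772e-08, 8.487e-08, 1.132e-07, 5.658e-08]  ψ = [0, 3, 3, 0]  (obs o_5=4)
t=6: δ = [3.978e-09, 7.072e-09, 3.536e-09, 5.304e-09]  ψ = [1, 2, 2, 2]  (obs o_6=1)
backtrack: best end state = 1; path = [0, 3, 1, 0, 3, 2, 1]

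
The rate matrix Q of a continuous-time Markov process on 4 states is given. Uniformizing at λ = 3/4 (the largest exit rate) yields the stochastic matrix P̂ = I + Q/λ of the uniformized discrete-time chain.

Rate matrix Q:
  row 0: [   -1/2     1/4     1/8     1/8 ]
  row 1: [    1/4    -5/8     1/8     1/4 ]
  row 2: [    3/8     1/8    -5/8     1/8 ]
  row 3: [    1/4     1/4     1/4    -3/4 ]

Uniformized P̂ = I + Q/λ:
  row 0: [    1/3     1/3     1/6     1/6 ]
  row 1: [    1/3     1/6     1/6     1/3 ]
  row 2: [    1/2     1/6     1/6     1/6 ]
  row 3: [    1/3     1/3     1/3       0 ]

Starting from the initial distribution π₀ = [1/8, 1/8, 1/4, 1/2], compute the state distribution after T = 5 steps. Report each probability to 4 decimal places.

t=0: π = [0.1250, 0.1250, 0.2500, 0.5000]
t=1: π = [0.3750, 0.2708, 0.2500, 0.1042]
t=2: π = [0.3750, 0.2465, 0.1840, 0.1944]
t=3: π = [0.3640, 0.2616, 0.1991, 0.1753]
t=4: π = [0.3665, 0.2566, 0.1959, 0.1810]
t=5: π = [0.3660, 0.2579, 0.1968, 0.1793]

π = [0.3660, 0.2579, 0.1968, 0.1793]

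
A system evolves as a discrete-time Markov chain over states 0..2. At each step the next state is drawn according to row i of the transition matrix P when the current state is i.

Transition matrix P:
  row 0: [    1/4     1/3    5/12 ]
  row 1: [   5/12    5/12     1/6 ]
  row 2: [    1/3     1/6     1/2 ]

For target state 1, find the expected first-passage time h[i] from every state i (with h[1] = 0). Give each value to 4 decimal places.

h = [3.8824, 0.0000, 4.5882]

First-step conditioning: h[1] = 0; for i ≠ 1, h[i] = 1 + Σ_k P[i][k]·h[k].
  h[0] = 1 + 1/4·h[0] + 5/12·h[2]
  h[2] = 1 + 1/3·h[0] + 1/2·h[2]
Solving the 2×2 linear system over states ≠ 1 gives exactly h = [66/17, 0, 78/17] (h[1] = 0 is the target).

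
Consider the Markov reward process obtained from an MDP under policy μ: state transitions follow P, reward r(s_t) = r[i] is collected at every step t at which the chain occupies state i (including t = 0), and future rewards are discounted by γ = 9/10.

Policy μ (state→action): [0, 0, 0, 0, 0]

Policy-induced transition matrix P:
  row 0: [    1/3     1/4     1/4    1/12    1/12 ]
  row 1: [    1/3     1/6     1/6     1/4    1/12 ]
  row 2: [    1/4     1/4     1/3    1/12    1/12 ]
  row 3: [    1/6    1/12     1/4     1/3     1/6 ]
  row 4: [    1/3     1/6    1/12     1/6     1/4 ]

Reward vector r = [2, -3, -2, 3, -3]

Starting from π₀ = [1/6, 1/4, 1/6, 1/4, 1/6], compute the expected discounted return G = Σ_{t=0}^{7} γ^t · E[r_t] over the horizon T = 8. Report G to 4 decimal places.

G = -1.9121

t=0: π = [0.1667, 0.2500, 0.1667, 0.2500, 0.1667], E[r] = -0.5000, γ^t·E[r] = -0.500000, running G = -0.500000
t=1: π = [0.2778, 0.1736, 0.2153, 0.2014, 0.1319], E[r] = -0.1875, γ^t·E[r] = -0.168750, running G = -0.668750
t=2: π = [0.2818, 0.1910, 0.2315, 0.1736, 0.1221], E[r] = -0.3177, γ^t·E[r] = -0.257344, running G = -0.926094
t=3: π = [0.2851, 0.1950, 0.2330, 0.1687, 0.1182], E[r] = -0.3290, γ^t·E[r] = -0.239836, running G = -1.165930
t=4: π = [0.2858, 0.1958, 0.2335, 0.1679, 0.1171], E[r] = -0.3304, γ^t·E[r] = -0.216778, running G = -1.382708
t=5: π = [0.2859, 0.1960, 0.2336, 0.1677, 0.1168], E[r] = -0.3308, γ^t·E[r] = -0.195308, running G = -1.578016
t=6: π = [0.2859, 0.1960, 0.2337, 0.1676, 0.1168], E[r] = -0.3309, γ^t·E[r] = -0.175828, running G = -1.753844
t=7: π = [0.2859, 0.1960, 0.2337, 0.1676, 0.1168], E[r] = -0.3309, γ^t·E[r] = -0.158256, running G = -1.912100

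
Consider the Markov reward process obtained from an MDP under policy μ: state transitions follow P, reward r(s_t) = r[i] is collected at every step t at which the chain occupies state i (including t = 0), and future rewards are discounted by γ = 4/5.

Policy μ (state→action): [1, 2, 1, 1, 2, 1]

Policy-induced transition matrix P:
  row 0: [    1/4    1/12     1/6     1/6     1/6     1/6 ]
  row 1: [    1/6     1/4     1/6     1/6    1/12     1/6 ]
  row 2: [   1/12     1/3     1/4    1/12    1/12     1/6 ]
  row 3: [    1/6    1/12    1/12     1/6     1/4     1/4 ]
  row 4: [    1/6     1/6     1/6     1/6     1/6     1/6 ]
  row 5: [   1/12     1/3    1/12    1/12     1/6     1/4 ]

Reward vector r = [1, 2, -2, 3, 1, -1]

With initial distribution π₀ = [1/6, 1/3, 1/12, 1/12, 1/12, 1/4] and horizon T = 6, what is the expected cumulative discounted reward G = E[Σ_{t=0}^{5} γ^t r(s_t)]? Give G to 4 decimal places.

G = 2.5251

t=0: π = [0.1667, 0.3333, 0.0833, 0.0833, 0.0833, 0.2500], E[r] = 0.7500, γ^t·E[r] = 0.750000, running G = 0.750000
t=1: π = [0.1528, 0.2292, 0.1458, 0.1389, 0.1389, 0.1944], E[r] = 0.6806, γ^t·E[r] = 0.544444, running G = 1.294444
t=2: π = [0.1510, 0.2182, 0.1510, 0.1383, 0.1470, 0.1944], E[r] = 0.6528, γ^t·E[r] = 0.417778, running G = 1.712222
t=3: π = [0.1505, 0.2183, 0.1515, 0.1379, 0.1474, 0.1944], E[r] = 0.6507, γ^t·E[r] = 0.333160, running G = 2.045383
t=4: π = [0.1504, 0.2185, 0.1516, 0.1378, 0.1473, 0.1944], E[r] = 0.6506, γ^t·E[r] = 0.266502, running G = 2.311885
t=5: π = [0.1504, 0.2185, 0.1516, 0.1378, 0.1473, 0.1943], E[r] = 0.6506, γ^t·E[r] = 0.213201, running G = 2.525086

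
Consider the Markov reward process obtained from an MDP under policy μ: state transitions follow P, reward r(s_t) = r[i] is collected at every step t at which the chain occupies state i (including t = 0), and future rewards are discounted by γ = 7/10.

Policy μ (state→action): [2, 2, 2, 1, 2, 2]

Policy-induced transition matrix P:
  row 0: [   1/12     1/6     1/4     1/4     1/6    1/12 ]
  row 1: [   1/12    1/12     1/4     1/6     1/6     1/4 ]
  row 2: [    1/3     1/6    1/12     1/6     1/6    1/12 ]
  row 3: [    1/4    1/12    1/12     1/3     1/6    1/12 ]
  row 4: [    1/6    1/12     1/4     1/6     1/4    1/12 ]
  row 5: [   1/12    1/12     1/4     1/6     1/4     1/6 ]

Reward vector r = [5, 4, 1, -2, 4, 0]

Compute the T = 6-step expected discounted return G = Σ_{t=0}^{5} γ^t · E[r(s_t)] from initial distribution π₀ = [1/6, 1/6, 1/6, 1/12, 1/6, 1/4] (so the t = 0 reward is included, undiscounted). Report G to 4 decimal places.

t=0: π = [0.1667, 0.1667, 0.1667, 0.0833, 0.1667, 0.2500], E[r] = 2.1667, γ^t·E[r] = 2.166667, running G = 2.166667
t=1: π = [0.1528, 0.1111, 0.2083, 0.1944, 0.2014, 0.1319], E[r] = 1.8333, γ^t·E[r] = 1.283333, running G = 3.450000
t=2: π = [0.1846, 0.1134, 0.1829, 0.2118, 0.1944, 0.1128], E[r] = 1.9138, γ^t·E[r] = 0.937749, running G = 4.387749
t=3: π = [0.1806, 0.1140, 0.1842, 0.2174, 0.1923, 0.1116], E[r] = 1.8772, γ^t·E[r] = 0.643886, running G = 5.031635
t=4: π = [0.1816, 0.1137, 0.1831, 0.2179, 0.1920, 0.1116], E[r] = 1.8783, γ^t·E[r] = 0.450974, running G = 5.482609
t=5: π = [0.1814, 0.1137, 0.1832, 0.2181, 0.1920, 0.1116], E[r] = 1.8768, γ^t·E[r] = 0.315435, running G = 5.798044

G = 5.7980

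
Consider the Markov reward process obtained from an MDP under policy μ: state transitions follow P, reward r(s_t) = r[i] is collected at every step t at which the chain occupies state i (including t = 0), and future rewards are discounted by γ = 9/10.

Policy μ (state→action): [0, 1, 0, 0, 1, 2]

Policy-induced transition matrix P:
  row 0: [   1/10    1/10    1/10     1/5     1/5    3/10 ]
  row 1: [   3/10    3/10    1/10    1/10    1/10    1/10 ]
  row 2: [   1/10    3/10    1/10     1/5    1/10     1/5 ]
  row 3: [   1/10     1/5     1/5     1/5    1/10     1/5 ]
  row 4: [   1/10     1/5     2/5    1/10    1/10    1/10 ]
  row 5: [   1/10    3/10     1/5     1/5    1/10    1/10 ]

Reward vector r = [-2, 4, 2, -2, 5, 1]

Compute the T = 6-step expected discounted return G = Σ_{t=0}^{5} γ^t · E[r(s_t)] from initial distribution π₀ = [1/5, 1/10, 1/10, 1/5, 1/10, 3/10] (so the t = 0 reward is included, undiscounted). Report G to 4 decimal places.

G = 5.8532

t=0: π = [0.2000, 0.1000, 0.1000, 0.2000, 0.1000, 0.3000], E[r] = 0.6000, γ^t·E[r] = 0.600000, running G = 0.600000
t=1: π = [0.1200, 0.2300, 0.1800, 0.1800, 0.1200, 0.1700], E[r] = 1.4500, γ^t·E[r] = 1.305000, running G = 1.905000
t=2: π = [0.1460, 0.2460, 0.1710, 0.1650, 0.1120, 0.1600], E[r] = 1.4240, γ^t·E[r] = 1.153440, running G = 3.058440
t=3: π = [0.1492, 0.2431, 0.1661, 0.1642, 0.1146, 0.1628], E[r] = 1.4136, γ^t·E[r] = 1.030514, running G = 4.088954
t=4: π = [0.1486, 0.2423, 0.1671, 0.1642, 0.1149, 0.1629], E[r] = 1.4151, γ^t·E[r] = 0.928414, running G = 5.017369
t=5: π = [0.1485, 0.2424, 0.1672, 0.1643, 0.1149, 0.1629], E[r] = 1.4155, γ^t·E[r] = 0.835844, running G = 5.853213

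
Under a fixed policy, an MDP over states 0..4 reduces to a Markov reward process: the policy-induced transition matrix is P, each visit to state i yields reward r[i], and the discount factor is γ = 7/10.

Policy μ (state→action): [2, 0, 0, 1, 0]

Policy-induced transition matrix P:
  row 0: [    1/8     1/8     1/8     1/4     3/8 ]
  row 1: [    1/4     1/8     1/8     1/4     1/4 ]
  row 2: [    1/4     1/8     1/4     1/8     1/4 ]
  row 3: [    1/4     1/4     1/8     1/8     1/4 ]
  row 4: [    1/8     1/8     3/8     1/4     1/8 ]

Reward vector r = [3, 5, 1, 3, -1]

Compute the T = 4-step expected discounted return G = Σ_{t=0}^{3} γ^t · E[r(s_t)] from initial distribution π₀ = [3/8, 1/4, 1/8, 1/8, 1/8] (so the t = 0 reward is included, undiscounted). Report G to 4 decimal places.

t=0: π = [0.3750, 0.2500, 0.1250, 0.1250, 0.1250], E[r] = 2.7500, γ^t·E[r] = 2.750000, running G = 2.750000
t=1: π = [0.1875, 0.1406, 0.1719, 0.2188, 0.2813], E[r] = 1.8125, γ^t·E[r] = 1.268750, running G = 4.018750
t=2: π = [0.1914, 0.1523, 0.2168, 0.2012, 0.2383], E[r] = 1.9180, γ^t·E[r] = 0.939805, running G = 4.958555
t=3: π = [0.1963, 0.1501, 0.2117, 0.1978, 0.2441], E[r] = 1.9004, γ^t·E[r] = 0.651834, running G = 5.610389

G = 5.6104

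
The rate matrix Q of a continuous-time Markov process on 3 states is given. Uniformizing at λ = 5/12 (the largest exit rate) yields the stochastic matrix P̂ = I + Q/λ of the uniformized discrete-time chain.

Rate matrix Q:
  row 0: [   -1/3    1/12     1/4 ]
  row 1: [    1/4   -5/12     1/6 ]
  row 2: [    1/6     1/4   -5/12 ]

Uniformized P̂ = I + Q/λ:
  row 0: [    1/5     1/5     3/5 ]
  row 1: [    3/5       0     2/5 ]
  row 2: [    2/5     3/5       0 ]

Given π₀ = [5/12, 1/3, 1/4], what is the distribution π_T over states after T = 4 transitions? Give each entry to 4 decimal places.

t=0: π = [0.4167, 0.3333, 0.2500]
t=1: π = [0.3833, 0.2333, 0.3833]
t=2: π = [0.3700, 0.3067, 0.3233]
t=3: π = [0.3873, 0.2680, 0.3447]
t=4: π = [0.3761, 0.2843, 0.3396]

π = [0.3761, 0.2843, 0.3396]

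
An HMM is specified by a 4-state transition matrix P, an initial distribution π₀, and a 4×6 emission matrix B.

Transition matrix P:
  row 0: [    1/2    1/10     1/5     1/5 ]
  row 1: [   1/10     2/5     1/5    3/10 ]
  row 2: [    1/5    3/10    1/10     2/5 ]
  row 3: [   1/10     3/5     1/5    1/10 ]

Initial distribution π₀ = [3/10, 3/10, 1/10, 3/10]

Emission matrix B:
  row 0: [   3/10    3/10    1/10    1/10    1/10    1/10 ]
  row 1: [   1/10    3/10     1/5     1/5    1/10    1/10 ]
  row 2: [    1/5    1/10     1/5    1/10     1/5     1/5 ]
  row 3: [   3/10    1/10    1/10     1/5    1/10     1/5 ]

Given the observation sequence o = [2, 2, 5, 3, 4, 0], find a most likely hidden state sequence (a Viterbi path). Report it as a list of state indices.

t=0: δ = [3.000e-02, 6.000e-02, 2.000e-02, 3.000e-02]  (obs o_0=2)
t=1: δ = [1.500e-03, 4.800e-03, 2.400e-03, 1.800e-03]  ψ = [0, 1, 1, 1]  (obs o_1=2)
t=2: δ = [7.500e-05, 1.920e-04, 1.920e-04, 2.880e-04]  ψ = [0, 1, 1, 1]  (obs o_2=5)
t=3: δ = [3.840e-06, 3.456e-05, 5.760e-06, 1.536e-05]  ψ = [2, 3, 3, 2]  (obs o_3=3)
t=4: δ = [3.456e-07, 1.382e-06, 1.382e-06, 1.037e-06]  ψ = [1, 1, 1, 1]  (obs o_4=4)
t=5: δ = [8.294e-08, 6.221e-08, 5.530e-08, 1.659e-07]  ψ = [2, 3, 1, 2]  (obs o_5=0)
backtrack: best end state = 3; path = [1, 1, 3, 1, 2, 3]

path = [1, 1, 3, 1, 2, 3]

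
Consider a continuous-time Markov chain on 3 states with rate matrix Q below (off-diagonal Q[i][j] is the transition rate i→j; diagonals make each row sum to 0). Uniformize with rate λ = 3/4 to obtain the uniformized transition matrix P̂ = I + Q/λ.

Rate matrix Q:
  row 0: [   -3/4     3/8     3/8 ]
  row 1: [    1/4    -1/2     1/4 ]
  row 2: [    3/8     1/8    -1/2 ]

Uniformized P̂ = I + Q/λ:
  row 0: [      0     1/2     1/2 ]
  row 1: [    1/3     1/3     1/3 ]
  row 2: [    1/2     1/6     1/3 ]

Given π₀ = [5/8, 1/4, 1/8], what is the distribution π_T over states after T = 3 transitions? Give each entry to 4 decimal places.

t=0: π = [0.6250, 0.2500, 0.1250]
t=1: π = [0.1458, 0.4167, 0.4375]
t=2: π = [0.3576, 0.2847, 0.3576]
t=3: π = [0.2737, 0.3333, 0.3929]

π = [0.2737, 0.3333, 0.3929]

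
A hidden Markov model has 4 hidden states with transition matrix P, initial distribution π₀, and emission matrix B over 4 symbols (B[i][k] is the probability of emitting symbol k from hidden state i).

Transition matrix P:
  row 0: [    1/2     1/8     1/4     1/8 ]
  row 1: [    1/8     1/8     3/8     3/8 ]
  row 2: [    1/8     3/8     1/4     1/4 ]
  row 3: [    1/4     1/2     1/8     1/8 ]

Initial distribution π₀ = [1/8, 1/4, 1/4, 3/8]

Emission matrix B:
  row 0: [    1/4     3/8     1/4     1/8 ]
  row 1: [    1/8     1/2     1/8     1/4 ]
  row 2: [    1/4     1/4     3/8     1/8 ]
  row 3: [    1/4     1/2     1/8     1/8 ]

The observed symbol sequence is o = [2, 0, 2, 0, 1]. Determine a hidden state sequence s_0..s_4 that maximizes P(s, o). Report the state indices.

t=0: δ = [3.125e-02, 3.125e-02, 9.375e-02, 4.688e-02]  (obs o_0=2)
t=1: δ = [3.906e-03, 4.395e-03, 5.859e-03, 5.859e-03]  ψ = [0, 2, 2, 2]  (obs o_1=0)
t=2: δ = [4.883e-04, 3.662e-04, 6.180e-04, 2.060e-04]  ψ = [0, 3, 1, 1]  (obs o_2=2)
t=3: δ = [6.104e-05, 2.897e-05, 3.862e-05, 3.862e-05]  ψ = [0, 2, 2, 2]  (obs o_3=0)
t=4: δ = [1.144e-05, 9.656e-06, 3.815e-06, 5.431e-06]  ψ = [0, 3, 0, 1]  (obs o_4=1)
backtrack: best end state = 0; path = [0, 0, 0, 0, 0]

path = [0, 0, 0, 0, 0]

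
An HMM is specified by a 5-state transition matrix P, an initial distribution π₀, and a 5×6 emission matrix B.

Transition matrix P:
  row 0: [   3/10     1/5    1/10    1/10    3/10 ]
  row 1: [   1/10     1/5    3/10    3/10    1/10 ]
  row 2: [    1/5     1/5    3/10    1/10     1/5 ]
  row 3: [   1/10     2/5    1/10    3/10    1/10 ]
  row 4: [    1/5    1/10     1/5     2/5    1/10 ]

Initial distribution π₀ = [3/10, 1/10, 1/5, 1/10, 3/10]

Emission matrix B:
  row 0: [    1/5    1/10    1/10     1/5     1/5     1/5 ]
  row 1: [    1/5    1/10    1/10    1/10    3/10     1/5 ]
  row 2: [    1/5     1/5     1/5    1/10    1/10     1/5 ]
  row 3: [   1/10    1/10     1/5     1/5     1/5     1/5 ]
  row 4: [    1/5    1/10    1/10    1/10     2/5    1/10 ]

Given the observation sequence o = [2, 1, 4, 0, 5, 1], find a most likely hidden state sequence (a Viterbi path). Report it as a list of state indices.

path = [2, 2, 4, 3, 1, 2]

t=0: δ = [3.000e-02, 1.000e-02, 4.000e-02, 2.000e-02, 3.000e-02]  (obs o_0=2)
t=1: δ = [9.000e-04, 8.000e-04, 2.400e-03, 1.200e-03, 9.000e-04]  ψ = [0, 2, 2, 4, 0]  (obs o_1=1)
t=2: δ = [9.600e-05, 1.440e-04, 7.200e-05, 7.200e-05, 1.920e-04]  ψ = [2, 2, 2, 3, 2]  (obs o_2=4)
t=3: δ = [7.680e-06, 5.760e-06, 8.640e-06, 7.680e-06, 5.760e-06]  ψ = [4, 1, 1, 4, 0]  (obs o_3=0)
t=4: δ = [4.608e-07, 6.144e-07, 5.184e-07, 4.608e-07, 2.304e-07]  ψ = [0, 3, 2, 3, 0]  (obs o_4=5)
t=5: δ = [1.382e-08, 1.843e-08, 3.686e-08, 1.843e-08, 1.382e-08]  ψ = [0, 3, 1, 1, 0]  (obs o_5=1)
backtrack: best end state = 2; path = [2, 2, 4, 3, 1, 2]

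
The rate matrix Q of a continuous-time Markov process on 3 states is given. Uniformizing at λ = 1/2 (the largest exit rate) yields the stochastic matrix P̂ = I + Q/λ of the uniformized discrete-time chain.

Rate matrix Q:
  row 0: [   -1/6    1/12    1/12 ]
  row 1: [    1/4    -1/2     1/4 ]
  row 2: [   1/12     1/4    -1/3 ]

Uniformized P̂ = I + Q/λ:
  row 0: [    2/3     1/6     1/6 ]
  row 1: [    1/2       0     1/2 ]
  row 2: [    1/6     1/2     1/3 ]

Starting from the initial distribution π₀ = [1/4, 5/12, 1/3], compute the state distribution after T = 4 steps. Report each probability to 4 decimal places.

π = [0.4794, 0.2295, 0.2912]

t=0: π = [0.2500, 0.4167, 0.3333]
t=1: π = [0.4306, 0.2083, 0.3611]
t=2: π = [0.4514, 0.2523, 0.2963]
t=3: π = [0.4765, 0.2234, 0.3002]
t=4: π = [0.4794, 0.2295, 0.2912]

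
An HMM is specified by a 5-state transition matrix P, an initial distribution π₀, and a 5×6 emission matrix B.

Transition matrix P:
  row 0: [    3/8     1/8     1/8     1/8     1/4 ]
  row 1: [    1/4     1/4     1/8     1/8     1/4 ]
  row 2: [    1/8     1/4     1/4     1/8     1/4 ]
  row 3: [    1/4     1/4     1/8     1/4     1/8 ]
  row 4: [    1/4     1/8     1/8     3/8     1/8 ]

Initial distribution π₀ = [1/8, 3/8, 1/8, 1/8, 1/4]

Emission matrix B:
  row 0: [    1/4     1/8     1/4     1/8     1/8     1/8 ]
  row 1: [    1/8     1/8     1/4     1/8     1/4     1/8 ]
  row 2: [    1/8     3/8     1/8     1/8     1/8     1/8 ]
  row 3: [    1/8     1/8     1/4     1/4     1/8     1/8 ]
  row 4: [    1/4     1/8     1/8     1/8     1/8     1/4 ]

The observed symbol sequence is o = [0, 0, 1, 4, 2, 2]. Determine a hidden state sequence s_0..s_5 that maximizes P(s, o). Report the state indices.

t=0: δ = [3.125e-02, 4.688e-02, 1.562e-02, 1.562e-02, 6.250e-02]  (obs o_0=0)
t=1: δ = [3.906e-03, 1.465e-03, 9.766e-04, 2.930e-03, 2.930e-03]  ψ = [4, 1, 4, 4, 1]  (obs o_1=0)
t=2: δ = [1.831e-04, 9.155e-05, 1.831e-04, 1.373e-04, 1.221e-04]  ψ = [0, 3, 0, 4, 0]  (obs o_2=1)
t=3: δ = [8.583e-06, 1.144e-05, 5.722e-06, 5.722e-06, 5.722e-06]  ψ = [0, 2, 2, 4, 0]  (obs o_3=4)
t=4: δ = [8.047e-07, 7.153e-07, 1.788e-07, 5.364e-07, 3.576e-07]  ψ = [0, 1, 1, 4, 1]  (obs o_4=2)
t=5: δ = [7.544e-08, 4.470e-08, 1.257e-08, 3.353e-08, 2.515e-08]  ψ = [0, 1, 0, 3, 0]  (obs o_5=2)
backtrack: best end state = 0; path = [4, 0, 0, 0, 0, 0]

path = [4, 0, 0, 0, 0, 0]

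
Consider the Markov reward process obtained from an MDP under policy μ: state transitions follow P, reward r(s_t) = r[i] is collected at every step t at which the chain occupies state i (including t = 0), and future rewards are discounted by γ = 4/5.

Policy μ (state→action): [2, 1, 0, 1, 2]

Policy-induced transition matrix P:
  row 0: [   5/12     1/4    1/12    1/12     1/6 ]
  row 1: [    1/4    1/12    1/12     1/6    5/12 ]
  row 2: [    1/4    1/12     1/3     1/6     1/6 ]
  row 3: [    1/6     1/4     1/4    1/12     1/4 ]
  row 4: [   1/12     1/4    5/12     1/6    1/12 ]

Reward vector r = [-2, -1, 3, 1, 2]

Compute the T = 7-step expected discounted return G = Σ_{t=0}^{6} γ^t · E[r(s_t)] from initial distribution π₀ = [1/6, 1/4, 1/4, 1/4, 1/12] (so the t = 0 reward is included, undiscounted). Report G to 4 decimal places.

t=0: π = [0.1667, 0.2500, 0.2500, 0.2500, 0.0833], E[r] = 0.5833, γ^t·E[r] = 0.583333, running G = 0.583333
t=1: π = [0.2431, 0.1667, 0.2153, 0.1319, 0.2431], E[r] = 0.6111, γ^t·E[r] = 0.488889, running G = 1.072222
t=2: π = [0.2390, 0.1863, 0.2402, 0.1354, 0.1991], E[r] = 0.5897, γ^t·E[r] = 0.377407, running G = 1.449630
t=3: π = [0.2454, 0.1789, 0.2323, 0.1355, 0.2079], E[r] = 0.5786, γ^t·E[r] = 0.296247, running G = 1.745877
t=4: π = [0.2449, 0.1815, 0.2333, 0.1349, 0.2054], E[r] = 0.5742, γ^t·E[r] = 0.235187, running G = 1.981063
t=5: π = [0.2454, 0.1809, 0.2326, 0.1350, 0.2062], E[r] = 0.5736, γ^t·E[r] = 0.187942, running G = 2.169005
t=6: π = [0.2453, 0.1811, 0.2327, 0.1350, 0.2060], E[r] = 0.5733, γ^t·E[r] = 0.150300, running G = 2.319305

G = 2.3193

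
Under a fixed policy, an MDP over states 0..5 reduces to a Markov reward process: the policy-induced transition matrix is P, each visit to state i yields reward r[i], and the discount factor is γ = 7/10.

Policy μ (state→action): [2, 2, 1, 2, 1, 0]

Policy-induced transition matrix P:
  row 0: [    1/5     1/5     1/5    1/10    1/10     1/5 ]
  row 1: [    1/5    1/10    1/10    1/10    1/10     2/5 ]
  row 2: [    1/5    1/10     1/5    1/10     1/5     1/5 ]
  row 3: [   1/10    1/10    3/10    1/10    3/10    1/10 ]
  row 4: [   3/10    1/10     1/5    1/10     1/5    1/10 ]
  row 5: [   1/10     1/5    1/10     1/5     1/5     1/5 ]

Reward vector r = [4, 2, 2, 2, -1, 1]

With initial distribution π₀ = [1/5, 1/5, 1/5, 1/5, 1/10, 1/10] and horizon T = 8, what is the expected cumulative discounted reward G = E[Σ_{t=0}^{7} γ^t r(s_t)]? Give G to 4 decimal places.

t=0: π = [0.2000, 0.2000, 0.2000, 0.2000, 0.1000, 0.1000], E[r] = 2.0000, γ^t·E[r] = 2.000000, running G = 2.000000
t=1: π = [0.1800, 0.1300, 0.1900, 0.1100, 0.1800, 0.2100], E[r] = 1.6100, γ^t·E[r] = 1.127000, running G = 3.127000
t=2: π = [0.1860, 0.1390, 0.1770, 0.1210, 0.1800, 0.1970], E[r] = 1.6350, γ^t·E[r] = 0.801150, running G = 3.928150
t=3: π = [0.1862, 0.1383, 0.1785, 0.1197, 0.1796, 0.1977], E[r] = 1.6359, γ^t·E[r] = 0.561114, running G = 4.489264
t=4: π = [0.1862, 0.1384, 0.1784, 0.1198, 0.1795, 0.1977], E[r] = 1.6362, γ^t·E[r] = 0.392840, running G = 4.882103
t=5: π = [0.1862, 0.1384, 0.1784, 0.1198, 0.1795, 0.1977], E[r] = 1.6361, γ^t·E[r] = 0.274981, running G = 5.157084
t=6: π = [0.1862, 0.1384, 0.1784, 0.1198, 0.1795, 0.1978], E[r] = 1.6361, γ^t·E[r] = 0.192485, running G = 5.349569
t=7: π = [0.1862, 0.1384, 0.1784, 0.1198, 0.1795, 0.1977], E[r] = 1.6361, γ^t·E[r] = 0.134739, running G = 5.484308

G = 5.4843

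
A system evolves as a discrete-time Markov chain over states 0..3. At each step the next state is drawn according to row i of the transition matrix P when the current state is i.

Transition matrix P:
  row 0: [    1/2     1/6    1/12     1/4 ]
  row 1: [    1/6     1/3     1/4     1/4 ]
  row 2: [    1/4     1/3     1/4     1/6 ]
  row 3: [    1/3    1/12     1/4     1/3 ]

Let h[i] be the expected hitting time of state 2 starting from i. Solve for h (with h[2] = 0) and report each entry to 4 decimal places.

h = [6.3462, 5.0769, 0.0000, 5.3077]

First-step conditioning: h[2] = 0; for i ≠ 2, h[i] = 1 + Σ_k P[i][k]·h[k].
  h[0] = 1 + 1/2·h[0] + 1/6·h[1] + 1/4·h[3]
  h[1] = 1 + 1/6·h[0] + 1/3·h[1] + 1/4·h[3]
  h[3] = 1 + 1/3·h[0] + 1/12·h[1] + 1/3·h[3]
Solving the 3×3 linear system over states ≠ 2 gives exactly h = [165/26, 66/13, 0, 69/13] (h[2] = 0 is the target).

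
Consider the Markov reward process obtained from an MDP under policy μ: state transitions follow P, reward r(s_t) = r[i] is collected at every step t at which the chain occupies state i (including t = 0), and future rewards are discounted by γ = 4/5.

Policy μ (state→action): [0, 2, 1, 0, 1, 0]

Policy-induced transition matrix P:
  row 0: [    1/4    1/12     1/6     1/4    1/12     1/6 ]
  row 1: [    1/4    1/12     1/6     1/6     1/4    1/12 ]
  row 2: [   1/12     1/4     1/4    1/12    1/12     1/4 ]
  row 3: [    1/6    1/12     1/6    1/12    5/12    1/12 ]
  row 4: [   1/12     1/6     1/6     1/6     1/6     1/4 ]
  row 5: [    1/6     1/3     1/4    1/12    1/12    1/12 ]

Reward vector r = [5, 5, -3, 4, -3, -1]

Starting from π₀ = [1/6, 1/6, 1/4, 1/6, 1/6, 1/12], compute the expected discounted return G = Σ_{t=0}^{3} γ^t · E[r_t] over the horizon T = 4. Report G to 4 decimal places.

t=0: π = [0.1667, 0.1667, 0.2500, 0.1667, 0.1667, 0.0833], E[r] = 1.0000, γ^t·E[r] = 1.000000, running G = 1.000000
t=1: π = [0.1597, 0.1597, 0.1944, 0.1389, 0.1806, 0.1667], E[r] = 0.8611, γ^t·E[r] = 0.688889, running G = 1.688889
t=2: π = [0.1620, 0.1725, 0.1968, 0.1383, 0.1713, 0.1591], E[r] = 0.9624, γ^t·E[r] = 0.615926, running G = 2.304815
t=3: π = [0.1639, 0.1702, 0.1963, 0.1390, 0.1725, 0.1582], E[r] = 0.9617, γ^t·E[r] = 0.492395, running G = 2.797210

G = 2.7972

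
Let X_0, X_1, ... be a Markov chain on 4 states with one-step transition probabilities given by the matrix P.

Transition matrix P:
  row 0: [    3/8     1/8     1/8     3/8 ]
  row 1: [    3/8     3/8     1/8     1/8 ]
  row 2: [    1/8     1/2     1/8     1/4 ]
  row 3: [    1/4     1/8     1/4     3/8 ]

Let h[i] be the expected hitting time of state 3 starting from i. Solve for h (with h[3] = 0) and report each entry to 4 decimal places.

h = [3.3103, 4.4138, 4.1379, 0.0000]

First-step conditioning: h[3] = 0; for i ≠ 3, h[i] = 1 + Σ_k P[i][k]·h[k].
  h[0] = 1 + 3/8·h[0] + 1/8·h[1] + 1/8·h[2]
  h[1] = 1 + 3/8·h[0] + 3/8·h[1] + 1/8·h[2]
  h[2] = 1 + 1/8·h[0] + 1/2·h[1] + 1/8·h[2]
Solving the 3×3 linear system over states ≠ 3 gives exactly h = [96/29, 128/29, 120/29, 0] (h[3] = 0 is the target).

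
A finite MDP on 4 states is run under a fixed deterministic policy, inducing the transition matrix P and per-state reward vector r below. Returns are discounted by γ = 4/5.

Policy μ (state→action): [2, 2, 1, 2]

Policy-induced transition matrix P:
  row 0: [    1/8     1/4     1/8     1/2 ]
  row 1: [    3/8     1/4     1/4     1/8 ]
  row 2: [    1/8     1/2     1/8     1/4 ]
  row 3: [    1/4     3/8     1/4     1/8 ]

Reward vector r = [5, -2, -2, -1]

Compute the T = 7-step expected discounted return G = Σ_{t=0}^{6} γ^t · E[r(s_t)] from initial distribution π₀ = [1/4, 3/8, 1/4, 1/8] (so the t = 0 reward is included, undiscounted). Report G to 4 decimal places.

t=0: π = [0.2500, 0.3750, 0.2500, 0.1250], E[r] = -0.1250, γ^t·E[r] = -0.125000, running G = -0.125000
t=1: π = [0.2344, 0.3281, 0.1875, 0.2500], E[r] = -0.1094, γ^t·E[r] = -0.087500, running G = -0.212500
t=2: π = [0.2383, 0.3281, 0.1973, 0.2363], E[r] = -0.0957, γ^t·E[r] = -0.061250, running G = -0.273750
t=3: π = [0.2366, 0.3289, 0.1956, 0.2390], E[r] = -0.1050, γ^t·E[r] = -0.053750, running G = -0.327500
t=4: π = [0.2371, 0.3288, 0.1960, 0.2382], E[r] = -0.1022, γ^t·E[r] = -0.041863, running G = -0.369363
t=5: π = [0.2370, 0.3288, 0.1959, 0.2384], E[r] = -0.1029, γ^t·E[r] = -0.033706, running G = -0.403069
t=6: π = [0.2370, 0.3288, 0.1959, 0.2383], E[r] = -0.1027, γ^t·E[r] = -0.026925, running G = -0.429994

G = -0.4300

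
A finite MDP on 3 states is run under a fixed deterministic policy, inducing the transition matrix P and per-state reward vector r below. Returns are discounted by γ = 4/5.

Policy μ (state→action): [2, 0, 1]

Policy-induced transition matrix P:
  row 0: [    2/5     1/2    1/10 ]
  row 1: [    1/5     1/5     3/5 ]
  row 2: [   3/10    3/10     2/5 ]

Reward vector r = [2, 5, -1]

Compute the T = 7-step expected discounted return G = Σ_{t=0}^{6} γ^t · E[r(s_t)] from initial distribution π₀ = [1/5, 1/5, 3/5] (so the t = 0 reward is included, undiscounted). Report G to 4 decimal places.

G = 6.2462

t=0: π = [0.2000, 0.2000, 0.6000], E[r] = 0.8000, γ^t·E[r] = 0.800000, running G = 0.800000
t=1: π = [0.3000, 0.3200, 0.3800], E[r] = 1.8200, γ^t·E[r] = 1.456000, running G = 2.256000
t=2: π = [0.2980, 0.3280, 0.3740], E[r] = 1.8620, γ^t·E[r] = 1.191680, running G = 3.447680
t=3: π = [0.2970, 0.3268, 0.3762], E[r] = 1.8518, γ^t·E[r] = 0.948122, running G = 4.395802
t=4: π = [0.2970, 0.3267, 0.3763], E[r] = 1.8514, γ^t·E[r] = 0.758325, running G = 5.154127
t=5: π = [0.2970, 0.3267, 0.3762], E[r] = 1.8515, γ^t·E[r] = 0.606694, running G = 5.760820
t=6: π = [0.2970, 0.3267, 0.3762], E[r] = 1.8515, γ^t·E[r] = 0.485356, running G = 6.246176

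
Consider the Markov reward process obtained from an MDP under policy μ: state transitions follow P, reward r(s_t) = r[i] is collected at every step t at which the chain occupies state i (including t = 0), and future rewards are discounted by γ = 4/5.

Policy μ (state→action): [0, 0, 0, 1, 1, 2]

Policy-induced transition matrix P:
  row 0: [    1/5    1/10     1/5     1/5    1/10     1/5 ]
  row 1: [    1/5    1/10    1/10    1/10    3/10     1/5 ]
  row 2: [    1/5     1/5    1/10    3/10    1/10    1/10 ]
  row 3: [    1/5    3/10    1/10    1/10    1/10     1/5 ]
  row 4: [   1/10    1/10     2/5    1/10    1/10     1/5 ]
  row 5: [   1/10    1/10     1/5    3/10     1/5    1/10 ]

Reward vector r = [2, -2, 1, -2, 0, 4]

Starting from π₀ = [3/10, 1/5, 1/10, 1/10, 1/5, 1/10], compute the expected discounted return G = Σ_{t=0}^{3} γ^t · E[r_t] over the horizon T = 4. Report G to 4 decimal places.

G = 1.5808

t=0: π = [0.3000, 0.2000, 0.1000, 0.1000, 0.2000, 0.1000], E[r] = 0.5000, γ^t·E[r] = 0.500000, running G = 0.500000
t=1: π = [0.1700, 0.1300, 0.2000, 0.1700, 0.1500, 0.1800], E[r] = 0.6600, γ^t·E[r] = 0.528000, running G = 1.028000
t=2: π = [0.1670, 0.1540, 0.1800, 0.1930, 0.1440, 0.1620], E[r] = 0.4680, γ^t·E[r] = 0.299520, running G = 1.327520
t=3: π = [0.1694, 0.1566, 0.1761, 0.1851, 0.1470, 0.1658], E[r] = 0.4947, γ^t·E[r] = 0.253286, running G = 1.580806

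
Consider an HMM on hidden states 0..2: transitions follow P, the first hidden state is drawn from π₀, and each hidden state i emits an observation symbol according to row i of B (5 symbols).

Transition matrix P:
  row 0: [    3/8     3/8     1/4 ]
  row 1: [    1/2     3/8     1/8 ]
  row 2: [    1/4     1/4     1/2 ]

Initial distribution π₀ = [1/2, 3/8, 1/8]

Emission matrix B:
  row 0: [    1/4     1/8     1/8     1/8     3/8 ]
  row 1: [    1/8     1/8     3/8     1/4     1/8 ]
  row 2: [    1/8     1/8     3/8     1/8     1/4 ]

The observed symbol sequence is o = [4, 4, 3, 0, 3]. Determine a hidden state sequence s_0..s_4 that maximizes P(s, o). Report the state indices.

t=0: δ = [1.875e-01, 4.688e-02, 3.125e-02]  (obs o_0=4)
t=1: δ = [2.637e-02, 8.789e-03, 1.172e-02]  ψ = [0, 0, 0]  (obs o_1=4)
t=2: δ = [1.236e-03, 2.472e-03, 8.240e-04]  ψ = [0, 0, 0]  (obs o_2=3)
t=3: δ = [3.090e-04, 1.159e-04, 5.150e-05]  ψ = [1, 1, 2]  (obs o_3=0)
t=4: δ = [1.448e-05, 2.897e-05, 9.656e-06]  ψ = [0, 0, 0]  (obs o_4=3)
backtrack: best end state = 1; path = [0, 0, 1, 0, 1]

path = [0, 0, 1, 0, 1]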